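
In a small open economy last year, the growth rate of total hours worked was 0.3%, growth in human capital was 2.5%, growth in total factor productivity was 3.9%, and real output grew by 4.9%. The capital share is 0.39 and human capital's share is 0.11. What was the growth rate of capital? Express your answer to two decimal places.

Labor's share = 1 − 0.39 − 0.11 = 0.5.
gY = gA + 0.11×2.5 + 0.5×0.3 + 0.39×g.
0.39×g = 4.9 − 3.9 − 0.425 = 0.575.
g = 0.575 / 0.39 = 1.4744%.

1.47%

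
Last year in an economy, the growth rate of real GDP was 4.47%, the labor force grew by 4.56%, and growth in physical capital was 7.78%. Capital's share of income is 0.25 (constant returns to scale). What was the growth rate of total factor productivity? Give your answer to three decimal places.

Labor's share = 1 − 0.25 = 0.75.
Physical capital: 0.25 × 7.78 = 1.945 pp.
The labor force: 0.75 × 4.56 = 3.42 pp.
TFP growth = 4.47 − 5.365 = -0.895%.

-0.895%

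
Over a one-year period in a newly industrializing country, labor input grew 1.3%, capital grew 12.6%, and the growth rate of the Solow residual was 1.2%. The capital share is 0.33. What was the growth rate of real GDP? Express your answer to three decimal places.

6.229%

Labor's share = 1 − 0.33 = 0.67.
Capital: 0.33 × 12.6 = 4.158 pp.
Labor input: 0.67 × 1.3 = 0.871 pp.
Output growth = 1.2 + 5.029 = 6.229%.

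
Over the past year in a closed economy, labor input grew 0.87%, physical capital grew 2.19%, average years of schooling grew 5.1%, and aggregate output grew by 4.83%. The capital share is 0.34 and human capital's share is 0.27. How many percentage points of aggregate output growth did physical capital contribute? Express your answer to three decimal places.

Contribution = share × growth = 0.34 × 2.19 = 0.7446 pp.

0.745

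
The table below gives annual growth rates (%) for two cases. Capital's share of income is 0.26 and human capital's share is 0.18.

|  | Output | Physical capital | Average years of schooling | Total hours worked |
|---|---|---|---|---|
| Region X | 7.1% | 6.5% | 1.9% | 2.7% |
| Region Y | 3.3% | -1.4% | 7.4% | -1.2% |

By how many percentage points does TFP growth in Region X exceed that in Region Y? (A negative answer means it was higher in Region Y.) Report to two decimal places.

Labor's share = 1 − 0.26 − 0.18 = 0.56.
Region X: TFP = 7.1 − 1.69 − 0.342 − 1.512 = 3.556%.
Region Y: TFP = 3.3 + 0.364 − 1.332 + 0.672 = 3.004%.
Difference = 3.556 − (3.004) = 0.552 pp.

0.55 percentage points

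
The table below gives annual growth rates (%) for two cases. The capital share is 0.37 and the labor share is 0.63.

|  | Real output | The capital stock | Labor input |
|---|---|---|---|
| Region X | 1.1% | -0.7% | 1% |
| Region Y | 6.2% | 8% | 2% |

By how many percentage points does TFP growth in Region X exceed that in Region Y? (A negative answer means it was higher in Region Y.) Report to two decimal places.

-1.25 percentage points

Labor's share = 1 − 0.37 = 0.63.
Region X: TFP = 1.1 + 0.259 − 0.63 = 0.729%.
Region Y: TFP = 6.2 − 2.96 − 1.26 = 1.98%.
Difference = 0.729 − (1.98) = -1.251 pp.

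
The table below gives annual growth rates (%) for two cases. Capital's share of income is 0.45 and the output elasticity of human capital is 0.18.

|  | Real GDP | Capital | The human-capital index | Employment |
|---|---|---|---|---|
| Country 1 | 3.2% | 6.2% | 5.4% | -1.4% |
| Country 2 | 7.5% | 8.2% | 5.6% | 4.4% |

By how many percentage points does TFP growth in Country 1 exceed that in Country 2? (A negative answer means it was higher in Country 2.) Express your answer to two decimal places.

Labor's share = 1 − 0.45 − 0.18 = 0.37.
Country 1: TFP = 3.2 − 2.79 − 0.972 + 0.518 = -0.044%.
Country 2: TFP = 7.5 − 3.69 − 1.008 − 1.628 = 1.174%.
Difference = -0.044 − (1.174) = -1.218 pp.

-1.22 percentage points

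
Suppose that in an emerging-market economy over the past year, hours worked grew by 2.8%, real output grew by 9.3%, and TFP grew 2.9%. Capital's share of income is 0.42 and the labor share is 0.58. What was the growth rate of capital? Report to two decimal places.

Labor's share = 1 − 0.42 = 0.58.
gY = gA + 0.58×2.8 + 0.42×g.
0.42×g = 9.3 − 2.9 − 1.624 = 4.776.
g = 4.776 / 0.42 = 11.3714%.

11.37%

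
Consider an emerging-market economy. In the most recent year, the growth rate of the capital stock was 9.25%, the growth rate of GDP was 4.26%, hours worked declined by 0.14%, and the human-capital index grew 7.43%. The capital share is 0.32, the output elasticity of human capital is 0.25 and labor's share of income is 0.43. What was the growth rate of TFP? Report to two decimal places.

Labor's share = 1 − 0.32 − 0.25 = 0.43.
The capital stock: 0.32 × 9.25 = 2.96 pp.
The human-capital index: 0.25 × 7.43 = 1.8575 pp.
Hours worked: 0.43 × (-0.14) = -0.0602 pp.
TFP growth = 4.26 − 4.7573 = -0.4973%.

-0.50%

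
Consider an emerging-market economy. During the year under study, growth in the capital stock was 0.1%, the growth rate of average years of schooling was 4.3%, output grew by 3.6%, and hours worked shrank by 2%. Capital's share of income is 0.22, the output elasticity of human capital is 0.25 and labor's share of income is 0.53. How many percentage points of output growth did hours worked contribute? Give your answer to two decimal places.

-1.06 pp

Labor's share = 1 − 0.22 − 0.25 = 0.53.
Contribution = share × growth = 0.53 × (-2) = -1.06 pp.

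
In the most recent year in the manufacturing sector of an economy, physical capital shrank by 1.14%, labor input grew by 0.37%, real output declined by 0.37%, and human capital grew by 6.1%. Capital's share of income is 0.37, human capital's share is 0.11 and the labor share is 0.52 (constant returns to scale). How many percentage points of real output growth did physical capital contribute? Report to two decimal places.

-0.42 percentage points

Contribution = share × growth = 0.37 × (-1.14) = -0.4218 pp.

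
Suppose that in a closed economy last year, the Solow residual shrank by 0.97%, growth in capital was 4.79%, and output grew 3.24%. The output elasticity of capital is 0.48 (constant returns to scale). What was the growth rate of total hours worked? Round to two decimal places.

Total hours worked growth was 3.67%.

Labor's share = 1 − 0.48 = 0.52.
gY = gA + 0.48×4.79 + 0.52×g.
0.52×g = 3.24 + 0.97 − 2.2992 = 1.9108.
g = 1.9108 / 0.52 = 3.6746%.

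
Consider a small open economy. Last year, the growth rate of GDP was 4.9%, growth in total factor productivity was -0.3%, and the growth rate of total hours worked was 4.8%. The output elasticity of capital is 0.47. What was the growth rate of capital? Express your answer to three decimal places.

5.651%

Labor's share = 1 − 0.47 = 0.53.
gY = gA + 0.53×4.8 + 0.47×g.
0.47×g = 4.9 + 0.3 − 2.544 = 2.656.
g = 2.656 / 0.47 = 5.65106%.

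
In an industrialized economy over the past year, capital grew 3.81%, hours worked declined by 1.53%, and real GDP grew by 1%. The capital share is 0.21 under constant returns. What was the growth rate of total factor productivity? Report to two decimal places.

1.41%

Labor's share = 1 − 0.21 = 0.79.
Capital: 0.21 × 3.81 = 0.8001 pp.
Hours worked: 0.79 × (-1.53) = -1.2087 pp.
TFP growth = 1 + 0.4086 = 1.4086%.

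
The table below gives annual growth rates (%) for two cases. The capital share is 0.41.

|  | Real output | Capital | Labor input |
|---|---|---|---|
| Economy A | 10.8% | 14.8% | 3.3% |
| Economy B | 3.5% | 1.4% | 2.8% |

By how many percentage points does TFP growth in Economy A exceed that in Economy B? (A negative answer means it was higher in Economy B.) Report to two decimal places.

Labor's share = 1 − 0.41 = 0.59.
Economy A: TFP = 10.8 − 6.068 − 1.947 = 2.785%.
Economy B: TFP = 3.5 − 0.574 − 1.652 = 1.274%.
Difference = 2.785 − (1.274) = 1.511 pp.

1.51 percentage points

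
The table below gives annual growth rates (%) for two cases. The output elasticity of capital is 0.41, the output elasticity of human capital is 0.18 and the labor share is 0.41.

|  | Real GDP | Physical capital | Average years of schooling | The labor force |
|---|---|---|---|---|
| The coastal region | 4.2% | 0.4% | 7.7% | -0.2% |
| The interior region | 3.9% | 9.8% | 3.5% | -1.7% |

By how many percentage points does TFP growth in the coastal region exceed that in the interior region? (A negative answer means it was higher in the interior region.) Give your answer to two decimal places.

2.78 percentage points

Labor's share = 1 − 0.41 − 0.18 = 0.41.
The coastal region: TFP = 4.2 − 0.164 − 1.386 + 0.082 = 2.732%.
The interior region: TFP = 3.9 − 4.018 − 0.63 + 0.697 = -0.051%.
Difference = 2.732 − (-0.051) = 2.783 pp.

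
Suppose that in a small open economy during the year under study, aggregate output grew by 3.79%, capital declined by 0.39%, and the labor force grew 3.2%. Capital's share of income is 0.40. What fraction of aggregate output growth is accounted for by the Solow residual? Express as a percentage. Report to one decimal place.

The Solow residual accounted for 53.5% of growth.

Labor's share = 1 − 0.4 = 0.6.
Capital: 0.4 × (-0.39) = -0.156 pp.
The labor force: 0.6 × 3.2 = 1.92 pp.
TFP growth = 3.79 − 1.764 = 2.026%.
TFP share of growth = 2.026 / 3.79 × 100 = 53.456%.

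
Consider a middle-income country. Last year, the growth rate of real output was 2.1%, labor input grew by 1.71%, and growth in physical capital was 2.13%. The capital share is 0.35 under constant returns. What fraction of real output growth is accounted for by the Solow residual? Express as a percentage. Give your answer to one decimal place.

The Solow residual accounted for 11.6% of growth.

Labor's share = 1 − 0.35 = 0.65.
Physical capital: 0.35 × 2.13 = 0.7455 pp.
Labor input: 0.65 × 1.71 = 1.1115 pp.
TFP growth = 2.1 − 1.857 = 0.243%.
TFP share of growth = 0.243 / 2.1 × 100 = 11.571%.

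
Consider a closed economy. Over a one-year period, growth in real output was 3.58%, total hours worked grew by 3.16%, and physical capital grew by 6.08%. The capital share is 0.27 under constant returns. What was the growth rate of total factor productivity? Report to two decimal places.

-0.37%

Labor's share = 1 − 0.27 = 0.73.
Physical capital: 0.27 × 6.08 = 1.6416 pp.
Total hours worked: 0.73 × 3.16 = 2.3068 pp.
TFP growth = 3.58 − 3.9484 = -0.3684%.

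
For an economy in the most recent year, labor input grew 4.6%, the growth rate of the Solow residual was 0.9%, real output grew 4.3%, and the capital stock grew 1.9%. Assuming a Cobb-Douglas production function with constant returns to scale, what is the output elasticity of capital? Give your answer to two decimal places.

gY = gA + α·gK + (1−α)·gL, so gY − gA − gL = α(gK − gL).
4.3 − 0.9 − 4.6 = α × (1.9 − 4.6).
-1.2 = -2.7 α, so α = 0.4444.

0.44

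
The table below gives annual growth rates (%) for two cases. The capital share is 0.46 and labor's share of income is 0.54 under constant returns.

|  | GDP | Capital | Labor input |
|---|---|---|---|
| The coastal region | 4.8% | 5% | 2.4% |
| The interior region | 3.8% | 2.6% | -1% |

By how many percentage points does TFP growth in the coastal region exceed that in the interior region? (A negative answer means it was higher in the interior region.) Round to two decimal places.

-1.94 percentage points

Labor's share = 1 − 0.46 = 0.54.
The coastal region: TFP = 4.8 − 2.3 − 1.296 = 1.204%.
The interior region: TFP = 3.8 − 1.196 + 0.54 = 3.144%.
Difference = 1.204 − (3.144) = -1.94 pp.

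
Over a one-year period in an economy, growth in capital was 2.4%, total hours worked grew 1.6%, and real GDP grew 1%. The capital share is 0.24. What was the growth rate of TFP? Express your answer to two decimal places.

-0.79%

Labor's share = 1 − 0.24 = 0.76.
Capital: 0.24 × 2.4 = 0.576 pp.
Total hours worked: 0.76 × 1.6 = 1.216 pp.
TFP growth = 1 − 1.792 = -0.792%.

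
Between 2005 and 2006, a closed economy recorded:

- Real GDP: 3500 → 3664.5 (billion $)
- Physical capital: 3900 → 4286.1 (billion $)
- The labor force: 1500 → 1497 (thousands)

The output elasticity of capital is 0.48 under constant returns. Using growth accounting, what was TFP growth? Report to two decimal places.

Real GDP growth = (3664.5 − 3500) / 3500 = 4.7%.
Physical capital growth = (4286.1 − 3900) / 3900 = 9.9%.
The labor force growth = (1497 − 1500) / 1500 = -0.2%.
Labor's share = 1 − 0.48 = 0.52.
Physical capital: 0.48 × 9.9 = 4.752 pp.
The labor force: 0.52 × (-0.2) = -0.104 pp.
TFP growth = 4.7 − 4.648 = 0.052%.

0.05%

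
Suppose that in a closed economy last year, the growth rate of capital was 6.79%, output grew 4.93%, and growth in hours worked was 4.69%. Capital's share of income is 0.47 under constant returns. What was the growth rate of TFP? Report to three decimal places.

Labor's share = 1 − 0.47 = 0.53.
Capital: 0.47 × 6.79 = 3.1913 pp.
Hours worked: 0.53 × 4.69 = 2.4857 pp.
TFP growth = 4.93 − 5.677 = -0.747%.

-0.747%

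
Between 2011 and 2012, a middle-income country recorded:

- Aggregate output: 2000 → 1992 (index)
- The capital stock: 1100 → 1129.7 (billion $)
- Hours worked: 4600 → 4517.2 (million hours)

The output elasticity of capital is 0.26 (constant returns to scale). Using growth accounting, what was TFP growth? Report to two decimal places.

0.23%

Aggregate output growth = (1992 − 2000) / 2000 = -0.4%.
The capital stock growth = (1129.7 − 1100) / 1100 = 2.7%.
Hours worked growth = (4517.2 − 4600) / 4600 = -1.8%.
Labor's share = 1 − 0.26 = 0.74.
The capital stock: 0.26 × 2.7 = 0.702 pp.
Hours worked: 0.74 × (-1.8) = -1.332 pp.
TFP growth = -0.4 + 0.63 = 0.23%.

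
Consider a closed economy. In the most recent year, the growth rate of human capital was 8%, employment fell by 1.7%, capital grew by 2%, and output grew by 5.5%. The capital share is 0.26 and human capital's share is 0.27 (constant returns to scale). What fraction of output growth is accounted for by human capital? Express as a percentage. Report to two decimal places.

Human capital contributed 0.27 × 8 = 2.16 pp.
Share of growth = 2.16 / 5.5 × 100 = 39.2727%.

39.27%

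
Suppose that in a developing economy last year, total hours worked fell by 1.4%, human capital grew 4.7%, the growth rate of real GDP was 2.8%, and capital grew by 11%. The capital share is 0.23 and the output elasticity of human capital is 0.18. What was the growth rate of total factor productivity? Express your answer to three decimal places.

Total factor productivity grew 0.250%.

Labor's share = 1 − 0.23 − 0.18 = 0.59.
Capital: 0.23 × 11 = 2.53 pp.
Human capital: 0.18 × 4.7 = 0.846 pp.
Total hours worked: 0.59 × (-1.4) = -0.826 pp.
TFP growth = 2.8 − 2.55 = 0.25%.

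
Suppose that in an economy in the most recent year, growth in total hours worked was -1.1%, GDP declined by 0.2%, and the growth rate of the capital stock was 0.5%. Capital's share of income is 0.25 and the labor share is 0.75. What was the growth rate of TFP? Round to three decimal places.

Labor's share = 1 − 0.25 = 0.75.
The capital stock: 0.25 × 0.5 = 0.125 pp.
Total hours worked: 0.75 × (-1.1) = -0.825 pp.
TFP growth = -0.2 + 0.7 = 0.5%.

0.500%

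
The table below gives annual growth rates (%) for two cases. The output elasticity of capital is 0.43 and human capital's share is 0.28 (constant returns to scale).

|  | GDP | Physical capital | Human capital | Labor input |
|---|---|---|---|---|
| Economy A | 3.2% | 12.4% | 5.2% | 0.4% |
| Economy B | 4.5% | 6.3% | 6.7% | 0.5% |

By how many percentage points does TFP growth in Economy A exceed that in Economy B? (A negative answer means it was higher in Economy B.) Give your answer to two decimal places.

-3.47 percentage points

Labor's share = 1 − 0.43 − 0.28 = 0.29.
Economy A: TFP = 3.2 − 5.332 − 1.456 − 0.116 = -3.704%.
Economy B: TFP = 4.5 − 2.709 − 1.876 − 0.145 = -0.23%.
Difference = -3.704 − (-0.23) = -3.474 pp.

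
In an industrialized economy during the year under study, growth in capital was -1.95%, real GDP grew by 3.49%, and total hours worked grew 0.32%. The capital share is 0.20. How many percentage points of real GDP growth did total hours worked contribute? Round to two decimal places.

Labor's share = 1 − 0.2 = 0.8.
Contribution = share × growth = 0.8 × 0.32 = 0.256 pp.

0.26 pp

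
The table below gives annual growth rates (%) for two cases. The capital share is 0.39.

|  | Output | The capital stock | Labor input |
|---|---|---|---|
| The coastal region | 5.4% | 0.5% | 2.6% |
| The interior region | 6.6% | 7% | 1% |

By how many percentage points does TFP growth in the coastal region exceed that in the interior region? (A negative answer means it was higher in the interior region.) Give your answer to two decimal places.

Labor's share = 1 − 0.39 = 0.61.
The coastal region: TFP = 5.4 − 0.195 − 1.586 = 3.619%.
The interior region: TFP = 6.6 − 2.73 − 0.61 = 3.26%.
Difference = 3.619 − (3.26) = 0.359 pp.

0.36 percentage points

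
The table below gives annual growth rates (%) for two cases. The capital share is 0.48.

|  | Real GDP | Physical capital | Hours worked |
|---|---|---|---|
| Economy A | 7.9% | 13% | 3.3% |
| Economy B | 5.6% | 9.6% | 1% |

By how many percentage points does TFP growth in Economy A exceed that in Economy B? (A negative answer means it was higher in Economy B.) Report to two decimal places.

Labor's share = 1 − 0.48 = 0.52.
Economy A: TFP = 7.9 − 6.24 − 1.716 = -0.056%.
Economy B: TFP = 5.6 − 4.608 − 0.52 = 0.472%.
Difference = -0.056 − (0.472) = -0.528 pp.

-0.53 percentage points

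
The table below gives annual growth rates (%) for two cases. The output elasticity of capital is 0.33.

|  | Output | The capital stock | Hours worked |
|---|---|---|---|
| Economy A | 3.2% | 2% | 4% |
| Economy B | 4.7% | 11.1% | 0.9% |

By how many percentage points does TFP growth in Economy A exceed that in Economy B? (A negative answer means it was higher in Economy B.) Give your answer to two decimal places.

Labor's share = 1 − 0.33 = 0.67.
Economy A: TFP = 3.2 − 0.66 − 2.68 = -0.14%.
Economy B: TFP = 4.7 − 3.663 − 0.603 = 0.434%.
Difference = -0.14 − (0.434) = -0.574 pp.

-0.57 percentage points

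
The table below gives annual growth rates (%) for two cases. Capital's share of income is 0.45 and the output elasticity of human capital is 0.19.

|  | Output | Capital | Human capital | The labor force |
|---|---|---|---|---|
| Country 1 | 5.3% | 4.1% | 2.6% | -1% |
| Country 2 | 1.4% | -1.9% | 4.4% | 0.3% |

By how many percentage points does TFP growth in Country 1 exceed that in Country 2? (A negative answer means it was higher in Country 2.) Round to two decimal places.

Labor's share = 1 − 0.45 − 0.19 = 0.36.
Country 1: TFP = 5.3 − 1.845 − 0.494 + 0.36 = 3.321%.
Country 2: TFP = 1.4 + 0.855 − 0.836 − 0.108 = 1.311%.
Difference = 3.321 − (1.311) = 2.01 pp.

2.01 percentage points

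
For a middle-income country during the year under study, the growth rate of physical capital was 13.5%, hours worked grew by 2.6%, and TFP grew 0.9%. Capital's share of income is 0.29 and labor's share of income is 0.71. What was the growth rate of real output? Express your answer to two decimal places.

Real output growth was 6.66%.

Labor's share = 1 − 0.29 = 0.71.
Physical capital: 0.29 × 13.5 = 3.915 pp.
Hours worked: 0.71 × 2.6 = 1.846 pp.
Output growth = 0.9 + 5.761 = 6.661%.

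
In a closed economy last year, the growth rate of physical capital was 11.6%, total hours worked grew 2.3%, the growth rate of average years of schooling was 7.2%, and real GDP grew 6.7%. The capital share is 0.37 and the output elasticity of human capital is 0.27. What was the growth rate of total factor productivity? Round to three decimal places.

-0.364%

Labor's share = 1 − 0.37 − 0.27 = 0.36.
Physical capital: 0.37 × 11.6 = 4.292 pp.
Average years of schooling: 0.27 × 7.2 = 1.944 pp.
Total hours worked: 0.36 × 2.3 = 0.828 pp.
TFP growth = 6.7 − 7.064 = -0.364%.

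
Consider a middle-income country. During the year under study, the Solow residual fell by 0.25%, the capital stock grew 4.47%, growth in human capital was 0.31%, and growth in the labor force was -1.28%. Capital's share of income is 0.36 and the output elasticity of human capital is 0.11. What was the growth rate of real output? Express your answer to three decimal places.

0.715%

Labor's share = 1 − 0.36 − 0.11 = 0.53.
The capital stock: 0.36 × 4.47 = 1.6092 pp.
Human capital: 0.11 × 0.31 = 0.0341 pp.
The labor force: 0.53 × (-1.28) = -0.6784 pp.
Output growth = -0.25 + 0.9649 = 0.7149%.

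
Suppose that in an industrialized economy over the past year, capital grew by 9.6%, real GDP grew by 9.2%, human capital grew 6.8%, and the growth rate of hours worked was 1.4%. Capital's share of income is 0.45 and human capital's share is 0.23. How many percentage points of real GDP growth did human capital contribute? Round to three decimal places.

1.564 pp

Contribution = share × growth = 0.23 × 6.8 = 1.564 pp.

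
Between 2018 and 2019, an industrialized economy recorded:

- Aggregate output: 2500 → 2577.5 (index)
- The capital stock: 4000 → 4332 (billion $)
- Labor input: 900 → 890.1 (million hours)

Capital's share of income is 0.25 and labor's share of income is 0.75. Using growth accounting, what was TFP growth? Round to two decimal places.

TFP grew 1.85%.

Aggregate output growth = (2577.5 − 2500) / 2500 = 3.1%.
The capital stock growth = (4332 − 4000) / 4000 = 8.3%.
Labor input growth = (890.1 − 900) / 900 = -1.1%.
Labor's share = 1 − 0.25 = 0.75.
The capital stock: 0.25 × 8.3 = 2.075 pp.
Labor input: 0.75 × (-1.1) = -0.825 pp.
TFP growth = 3.1 − 1.25 = 1.85%.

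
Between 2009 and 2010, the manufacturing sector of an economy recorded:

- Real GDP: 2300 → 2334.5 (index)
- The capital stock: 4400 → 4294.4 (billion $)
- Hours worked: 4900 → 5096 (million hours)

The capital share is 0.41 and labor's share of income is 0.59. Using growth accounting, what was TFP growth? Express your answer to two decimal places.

Real GDP growth = (2334.5 − 2300) / 2300 = 1.5%.
The capital stock growth = (4294.4 − 4400) / 4400 = -2.4%.
Hours worked growth = (5096 − 4900) / 4900 = 4%.
Labor's share = 1 − 0.41 = 0.59.
The capital stock: 0.41 × (-2.4) = -0.984 pp.
Hours worked: 0.59 × 4 = 2.36 pp.
TFP growth = 1.5 − 1.376 = 0.124%.

0.12%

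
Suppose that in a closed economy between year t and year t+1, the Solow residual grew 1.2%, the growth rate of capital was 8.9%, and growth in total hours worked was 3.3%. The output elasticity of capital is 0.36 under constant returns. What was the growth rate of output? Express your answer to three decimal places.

Labor's share = 1 − 0.36 = 0.64.
Capital: 0.36 × 8.9 = 3.204 pp.
Total hours worked: 0.64 × 3.3 = 2.112 pp.
Output growth = 1.2 + 5.316 = 6.516%.

Output grew 6.516%.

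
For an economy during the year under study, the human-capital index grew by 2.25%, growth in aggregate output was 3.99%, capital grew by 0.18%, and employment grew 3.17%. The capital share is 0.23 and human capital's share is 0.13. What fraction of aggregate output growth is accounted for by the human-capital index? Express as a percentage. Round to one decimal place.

7.3%

The human-capital index contributed 0.13 × 2.25 = 0.2925 pp.
Share of growth = 0.2925 / 3.99 × 100 = 7.331%.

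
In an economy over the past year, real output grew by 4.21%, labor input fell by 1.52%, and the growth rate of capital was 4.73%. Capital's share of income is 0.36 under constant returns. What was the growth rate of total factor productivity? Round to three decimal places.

Labor's share = 1 − 0.36 = 0.64.
Capital: 0.36 × 4.73 = 1.7028 pp.
Labor input: 0.64 × (-1.52) = -0.9728 pp.
TFP growth = 4.21 − 0.73 = 3.48%.

Total factor productivity growth was 3.480%.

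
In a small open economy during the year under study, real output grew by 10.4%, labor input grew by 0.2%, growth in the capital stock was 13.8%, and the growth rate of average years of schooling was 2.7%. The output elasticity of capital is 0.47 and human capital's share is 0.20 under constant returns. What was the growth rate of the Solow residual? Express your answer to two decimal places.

3.31%

Labor's share = 1 − 0.47 − 0.2 = 0.33.
The capital stock: 0.47 × 13.8 = 6.486 pp.
Average years of schooling: 0.2 × 2.7 = 0.54 pp.
Labor input: 0.33 × 0.2 = 0.066 pp.
TFP growth = 10.4 − 7.092 = 3.308%.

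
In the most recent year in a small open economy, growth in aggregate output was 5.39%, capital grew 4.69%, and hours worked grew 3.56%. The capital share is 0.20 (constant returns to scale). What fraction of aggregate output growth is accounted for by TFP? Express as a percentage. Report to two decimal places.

Labor's share = 1 − 0.2 = 0.8.
Capital: 0.2 × 4.69 = 0.938 pp.
Hours worked: 0.8 × 3.56 = 2.848 pp.
TFP growth = 5.39 − 3.786 = 1.604%.
TFP share of growth = 1.604 / 5.39 × 100 = 29.7588%.

29.76%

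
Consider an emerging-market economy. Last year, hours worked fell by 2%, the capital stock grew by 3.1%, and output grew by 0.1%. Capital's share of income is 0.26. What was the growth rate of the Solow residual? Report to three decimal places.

0.774%

Labor's share = 1 − 0.26 = 0.74.
The capital stock: 0.26 × 3.1 = 0.806 pp.
Hours worked: 0.74 × (-2) = -1.48 pp.
TFP growth = 0.1 + 0.674 = 0.774%.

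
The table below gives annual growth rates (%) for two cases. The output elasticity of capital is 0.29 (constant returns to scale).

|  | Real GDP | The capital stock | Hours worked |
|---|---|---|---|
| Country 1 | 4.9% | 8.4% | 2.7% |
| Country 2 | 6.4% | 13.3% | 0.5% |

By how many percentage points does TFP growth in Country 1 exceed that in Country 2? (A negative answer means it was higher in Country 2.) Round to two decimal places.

Labor's share = 1 − 0.29 = 0.71.
Country 1: TFP = 4.9 − 2.436 − 1.917 = 0.547%.
Country 2: TFP = 6.4 − 3.857 − 0.355 = 2.188%.
Difference = 0.547 − (2.188) = -1.641 pp.

-1.64 percentage points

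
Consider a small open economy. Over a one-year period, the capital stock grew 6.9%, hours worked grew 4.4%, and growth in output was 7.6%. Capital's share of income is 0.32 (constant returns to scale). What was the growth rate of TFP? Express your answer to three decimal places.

Labor's share = 1 − 0.32 = 0.68.
The capital stock: 0.32 × 6.9 = 2.208 pp.
Hours worked: 0.68 × 4.4 = 2.992 pp.
TFP growth = 7.6 − 5.2 = 2.4%.

TFP grew 2.400%.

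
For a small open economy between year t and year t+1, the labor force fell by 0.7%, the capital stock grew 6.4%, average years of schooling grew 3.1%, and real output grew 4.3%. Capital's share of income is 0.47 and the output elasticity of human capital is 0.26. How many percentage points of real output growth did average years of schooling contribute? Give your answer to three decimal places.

0.806 pp

Contribution = share × growth = 0.26 × 3.1 = 0.806 pp.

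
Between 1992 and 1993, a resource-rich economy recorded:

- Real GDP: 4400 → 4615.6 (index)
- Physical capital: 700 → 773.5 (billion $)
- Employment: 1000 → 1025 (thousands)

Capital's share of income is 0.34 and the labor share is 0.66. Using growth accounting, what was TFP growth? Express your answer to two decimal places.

-0.32%

Real GDP growth = (4615.6 − 4400) / 4400 = 4.9%.
Physical capital growth = (773.5 − 700) / 700 = 10.5%.
Employment growth = (1025 − 1000) / 1000 = 2.5%.
Labor's share = 1 − 0.34 = 0.66.
Physical capital: 0.34 × 10.5 = 3.57 pp.
Employment: 0.66 × 2.5 = 1.65 pp.
TFP growth = 4.9 − 5.22 = -0.32%.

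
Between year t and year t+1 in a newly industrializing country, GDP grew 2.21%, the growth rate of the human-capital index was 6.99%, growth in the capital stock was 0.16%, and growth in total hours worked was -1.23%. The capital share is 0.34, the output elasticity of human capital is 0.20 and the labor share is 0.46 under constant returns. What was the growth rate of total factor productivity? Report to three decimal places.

Labor's share = 1 − 0.34 − 0.2 = 0.46.
The capital stock: 0.34 × 0.16 = 0.0544 pp.
The human-capital index: 0.2 × 6.99 = 1.398 pp.
Total hours worked: 0.46 × (-1.23) = -0.5658 pp.
TFP growth = 2.21 − 0.8866 = 1.3234%.

1.323%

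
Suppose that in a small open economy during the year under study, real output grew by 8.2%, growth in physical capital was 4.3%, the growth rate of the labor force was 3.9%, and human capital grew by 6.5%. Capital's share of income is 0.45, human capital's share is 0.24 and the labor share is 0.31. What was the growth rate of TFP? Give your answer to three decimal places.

Labor's share = 1 − 0.45 − 0.24 = 0.31.
Physical capital: 0.45 × 4.3 = 1.935 pp.
Human capital: 0.24 × 6.5 = 1.56 pp.
The labor force: 0.31 × 3.9 = 1.209 pp.
TFP growth = 8.2 − 4.704 = 3.496%.

3.496%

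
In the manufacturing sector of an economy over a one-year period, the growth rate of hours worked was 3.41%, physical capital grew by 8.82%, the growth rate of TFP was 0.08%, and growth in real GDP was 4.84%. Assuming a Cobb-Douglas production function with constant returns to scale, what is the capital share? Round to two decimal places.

α = 0.25

gY = gA + α·gK + (1−α)·gL, so gY − gA − gL = α(gK − gL).
4.84 − 0.08 − 3.41 = α × (8.82 − 3.41).
1.35 = 5.41 α, so α = 0.2495.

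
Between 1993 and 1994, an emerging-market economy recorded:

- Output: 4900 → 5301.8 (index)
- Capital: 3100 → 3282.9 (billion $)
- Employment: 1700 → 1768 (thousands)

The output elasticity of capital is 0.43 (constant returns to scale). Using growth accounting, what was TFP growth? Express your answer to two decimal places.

TFP growth was 3.38%.

Output growth = (5301.8 − 4900) / 4900 = 8.2%.
Capital growth = (3282.9 − 3100) / 3100 = 5.9%.
Employment growth = (1768 − 1700) / 1700 = 4%.
Labor's share = 1 − 0.43 = 0.57.
Capital: 0.43 × 5.9 = 2.537 pp.
Employment: 0.57 × 4 = 2.28 pp.
TFP growth = 8.2 − 4.817 = 3.383%.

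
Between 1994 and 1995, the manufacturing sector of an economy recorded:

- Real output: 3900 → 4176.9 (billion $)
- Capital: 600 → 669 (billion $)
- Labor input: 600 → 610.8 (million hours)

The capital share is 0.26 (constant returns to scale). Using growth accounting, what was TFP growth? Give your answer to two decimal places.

2.78%

Real output growth = (4176.9 − 3900) / 3900 = 7.1%.
Capital growth = (669 − 600) / 600 = 11.5%.
Labor input growth = (610.8 − 600) / 600 = 1.8%.
Labor's share = 1 − 0.26 = 0.74.
Capital: 0.26 × 11.5 = 2.99 pp.
Labor input: 0.74 × 1.8 = 1.332 pp.
TFP growth = 7.1 − 4.322 = 2.778%.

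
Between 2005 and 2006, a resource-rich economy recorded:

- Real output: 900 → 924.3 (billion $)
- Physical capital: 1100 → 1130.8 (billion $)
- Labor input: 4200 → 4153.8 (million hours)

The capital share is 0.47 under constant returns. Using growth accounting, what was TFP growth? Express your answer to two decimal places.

Real output growth = (924.3 − 900) / 900 = 2.7%.
Physical capital growth = (1130.8 − 1100) / 1100 = 2.8%.
Labor input growth = (4153.8 − 4200) / 4200 = -1.1%.
Labor's share = 1 − 0.47 = 0.53.
Physical capital: 0.47 × 2.8 = 1.316 pp.
Labor input: 0.53 × (-1.1) = -0.583 pp.
TFP growth = 2.7 − 0.733 = 1.967%.

1.97%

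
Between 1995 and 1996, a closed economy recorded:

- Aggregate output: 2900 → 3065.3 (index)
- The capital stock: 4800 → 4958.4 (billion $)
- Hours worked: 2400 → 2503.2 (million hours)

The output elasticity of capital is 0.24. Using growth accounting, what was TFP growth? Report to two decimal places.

Aggregate output growth = (3065.3 − 2900) / 2900 = 5.7%.
The capital stock growth = (4958.4 − 4800) / 4800 = 3.3%.
Hours worked growth = (2503.2 − 2400) / 2400 = 4.3%.
Labor's share = 1 − 0.24 = 0.76.
The capital stock: 0.24 × 3.3 = 0.792 pp.
Hours worked: 0.76 × 4.3 = 3.268 pp.
TFP growth = 5.7 − 4.06 = 1.64%.

1.64%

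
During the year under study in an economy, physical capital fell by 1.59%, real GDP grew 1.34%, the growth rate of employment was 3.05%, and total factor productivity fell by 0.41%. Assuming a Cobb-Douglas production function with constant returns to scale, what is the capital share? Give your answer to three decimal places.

gY = gA + α·gK + (1−α)·gL, so gY − gA − gL = α(gK − gL).
1.34 + 0.41 − 3.05 = α × (-1.59 − 3.05).
-1.3 = -4.64 α, so α = 0.28017.

α = 0.280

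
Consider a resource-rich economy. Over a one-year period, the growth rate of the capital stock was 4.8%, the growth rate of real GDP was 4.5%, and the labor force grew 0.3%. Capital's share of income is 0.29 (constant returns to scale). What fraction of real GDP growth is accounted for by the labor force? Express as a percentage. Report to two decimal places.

Labor's share = 1 − 0.29 = 0.71.
The labor force contributed 0.71 × 0.3 = 0.213 pp.
Share of growth = 0.213 / 4.5 × 100 = 4.7333%.

The labor force accounted for 4.73% of growth.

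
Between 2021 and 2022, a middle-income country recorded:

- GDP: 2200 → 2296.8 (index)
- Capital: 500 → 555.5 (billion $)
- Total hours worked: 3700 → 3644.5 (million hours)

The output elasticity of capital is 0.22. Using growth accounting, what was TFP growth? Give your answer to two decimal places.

3.13%

GDP growth = (2296.8 − 2200) / 2200 = 4.4%.
Capital growth = (555.5 − 500) / 500 = 11.1%.
Total hours worked growth = (3644.5 − 3700) / 3700 = -1.5%.
Labor's share = 1 − 0.22 = 0.78.
Capital: 0.22 × 11.1 = 2.442 pp.
Total hours worked: 0.78 × (-1.5) = -1.17 pp.
TFP growth = 4.4 − 1.272 = 3.128%.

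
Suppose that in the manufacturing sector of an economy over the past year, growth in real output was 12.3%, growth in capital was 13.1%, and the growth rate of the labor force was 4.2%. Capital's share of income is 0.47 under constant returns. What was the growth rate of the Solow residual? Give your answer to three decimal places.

3.917%

Labor's share = 1 − 0.47 = 0.53.
Capital: 0.47 × 13.1 = 6.157 pp.
The labor force: 0.53 × 4.2 = 2.226 pp.
TFP growth = 12.3 − 8.383 = 3.917%.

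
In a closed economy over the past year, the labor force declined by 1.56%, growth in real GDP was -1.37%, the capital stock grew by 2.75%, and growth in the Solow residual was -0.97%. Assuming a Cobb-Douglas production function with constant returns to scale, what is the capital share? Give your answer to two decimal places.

gY = gA + α·gK + (1−α)·gL, so gY − gA − gL = α(gK − gL).
-1.37 + 0.97 + 1.56 = α × (2.75 − (-1.56)).
1.16 = 4.31 α, so α = 0.2691.

The capital share is 0.27.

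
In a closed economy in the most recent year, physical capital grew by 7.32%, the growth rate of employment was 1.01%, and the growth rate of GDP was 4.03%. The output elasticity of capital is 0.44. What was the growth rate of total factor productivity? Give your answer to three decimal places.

0.244%

Labor's share = 1 − 0.44 = 0.56.
Physical capital: 0.44 × 7.32 = 3.2208 pp.
Employment: 0.56 × 1.01 = 0.5656 pp.
TFP growth = 4.03 − 3.7864 = 0.2436%.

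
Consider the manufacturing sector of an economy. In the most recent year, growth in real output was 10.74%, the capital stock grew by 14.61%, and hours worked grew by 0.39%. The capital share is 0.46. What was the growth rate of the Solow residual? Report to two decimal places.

Labor's share = 1 − 0.46 = 0.54.
The capital stock: 0.46 × 14.61 = 6.7206 pp.
Hours worked: 0.54 × 0.39 = 0.2106 pp.
TFP growth = 10.74 − 6.9312 = 3.8088%.

3.81%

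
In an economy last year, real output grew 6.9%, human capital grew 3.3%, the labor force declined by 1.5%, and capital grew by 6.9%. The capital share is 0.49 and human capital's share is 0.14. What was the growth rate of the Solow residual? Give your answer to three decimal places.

3.612%

Labor's share = 1 − 0.49 − 0.14 = 0.37.
Capital: 0.49 × 6.9 = 3.381 pp.
Human capital: 0.14 × 3.3 = 0.462 pp.
The labor force: 0.37 × (-1.5) = -0.555 pp.
TFP growth = 6.9 − 3.288 = 3.612%.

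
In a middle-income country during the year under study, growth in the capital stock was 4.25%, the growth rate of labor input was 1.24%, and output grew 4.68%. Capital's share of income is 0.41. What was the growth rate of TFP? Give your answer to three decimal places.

Labor's share = 1 − 0.41 = 0.59.
The capital stock: 0.41 × 4.25 = 1.7425 pp.
Labor input: 0.59 × 1.24 = 0.7316 pp.
TFP growth = 4.68 − 2.4741 = 2.2059%.

2.206%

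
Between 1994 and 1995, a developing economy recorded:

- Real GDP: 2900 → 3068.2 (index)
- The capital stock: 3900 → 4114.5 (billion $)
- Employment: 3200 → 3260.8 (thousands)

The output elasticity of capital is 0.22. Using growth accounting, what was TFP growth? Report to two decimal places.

TFP grew 3.11%.

Real GDP growth = (3068.2 − 2900) / 2900 = 5.8%.
The capital stock growth = (4114.5 − 3900) / 3900 = 5.5%.
Employment growth = (3260.8 − 3200) / 3200 = 1.9%.
Labor's share = 1 − 0.22 = 0.78.
The capital stock: 0.22 × 5.5 = 1.21 pp.
Employment: 0.78 × 1.9 = 1.482 pp.
TFP growth = 5.8 − 2.692 = 3.108%.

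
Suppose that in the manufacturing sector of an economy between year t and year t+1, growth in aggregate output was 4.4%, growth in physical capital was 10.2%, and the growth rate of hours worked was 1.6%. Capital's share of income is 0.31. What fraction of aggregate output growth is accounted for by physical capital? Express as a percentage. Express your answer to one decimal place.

Physical capital contributed 0.31 × 10.2 = 3.162 pp.
Share of growth = 3.162 / 4.4 × 100 = 71.864%.

Physical capital accounted for 71.9% of growth.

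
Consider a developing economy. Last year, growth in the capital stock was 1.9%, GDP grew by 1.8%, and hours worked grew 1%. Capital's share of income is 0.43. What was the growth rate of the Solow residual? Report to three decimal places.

Labor's share = 1 − 0.43 = 0.57.
The capital stock: 0.43 × 1.9 = 0.817 pp.
Hours worked: 0.57 × 1 = 0.57 pp.
TFP growth = 1.8 − 1.387 = 0.413%.

0.413%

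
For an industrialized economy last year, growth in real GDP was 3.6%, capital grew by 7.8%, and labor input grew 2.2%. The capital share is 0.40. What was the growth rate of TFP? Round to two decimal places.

-0.84%

Labor's share = 1 − 0.4 = 0.6.
Capital: 0.4 × 7.8 = 3.12 pp.
Labor input: 0.6 × 2.2 = 1.32 pp.
TFP growth = 3.6 − 4.44 = -0.84%.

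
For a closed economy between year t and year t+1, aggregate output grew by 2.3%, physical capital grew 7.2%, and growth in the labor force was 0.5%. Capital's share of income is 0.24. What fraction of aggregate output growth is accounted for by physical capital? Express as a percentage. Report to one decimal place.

Physical capital accounted for 75.1% of growth.

Physical capital contributed 0.24 × 7.2 = 1.728 pp.
Share of growth = 1.728 / 2.3 × 100 = 75.13%.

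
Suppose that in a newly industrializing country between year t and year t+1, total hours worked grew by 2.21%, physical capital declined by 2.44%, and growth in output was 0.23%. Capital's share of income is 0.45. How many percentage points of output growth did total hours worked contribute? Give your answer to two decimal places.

Labor's share = 1 − 0.45 = 0.55.
Contribution = share × growth = 0.55 × 2.21 = 1.2155 pp.

1.22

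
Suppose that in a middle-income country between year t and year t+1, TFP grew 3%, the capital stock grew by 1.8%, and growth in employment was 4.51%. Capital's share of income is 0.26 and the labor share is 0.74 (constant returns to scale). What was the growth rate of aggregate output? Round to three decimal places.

Labor's share = 1 − 0.26 = 0.74.
The capital stock: 0.26 × 1.8 = 0.468 pp.
Employment: 0.74 × 4.51 = 3.3374 pp.
Output growth = 3 + 3.8054 = 6.8054%.

Aggregate output growth was 6.805%.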